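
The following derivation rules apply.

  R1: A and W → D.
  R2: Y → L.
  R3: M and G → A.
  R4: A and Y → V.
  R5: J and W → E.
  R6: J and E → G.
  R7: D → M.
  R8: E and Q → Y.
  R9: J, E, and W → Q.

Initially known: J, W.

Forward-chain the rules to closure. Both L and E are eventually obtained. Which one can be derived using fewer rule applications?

E

E: From J and W, R5 gives E. [1 rule application]
L: From J and W, R5 gives E. From J, E, and W, R9 gives Q. E and Q hold, so Y follows (R8). From Y, R2 gives L. [4 rule applications]
E needs fewer.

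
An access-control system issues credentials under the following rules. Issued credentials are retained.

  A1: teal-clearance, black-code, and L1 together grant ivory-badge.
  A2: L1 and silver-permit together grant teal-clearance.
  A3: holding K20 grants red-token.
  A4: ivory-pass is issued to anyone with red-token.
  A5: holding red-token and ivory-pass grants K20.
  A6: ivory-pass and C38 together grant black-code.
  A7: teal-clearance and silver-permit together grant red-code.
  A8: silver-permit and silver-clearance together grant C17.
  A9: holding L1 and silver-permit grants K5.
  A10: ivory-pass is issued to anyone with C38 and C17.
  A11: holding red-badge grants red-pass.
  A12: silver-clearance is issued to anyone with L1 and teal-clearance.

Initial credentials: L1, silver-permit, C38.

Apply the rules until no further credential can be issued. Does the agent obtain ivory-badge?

Holding L1 and silver-permit grants teal-clearance (A2).
Holding L1 and teal-clearance grants silver-clearance (A12).
Holding silver-permit and silver-clearance grants C17 (A8).
Holding C38 and C17 grants ivory-pass (A10).
Holding ivory-pass and C38 grants black-code (A6).
Holding teal-clearance, black-code, and L1 grants ivory-badge (A1).

Yes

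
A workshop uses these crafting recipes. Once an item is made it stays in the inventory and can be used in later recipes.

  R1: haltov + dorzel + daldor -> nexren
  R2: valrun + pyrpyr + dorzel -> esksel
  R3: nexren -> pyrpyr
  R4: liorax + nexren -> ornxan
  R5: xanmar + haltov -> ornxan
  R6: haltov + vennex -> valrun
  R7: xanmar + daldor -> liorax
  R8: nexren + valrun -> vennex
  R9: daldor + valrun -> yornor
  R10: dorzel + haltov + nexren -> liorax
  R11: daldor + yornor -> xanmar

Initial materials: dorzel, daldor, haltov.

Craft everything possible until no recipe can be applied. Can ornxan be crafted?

Yes

haltov + dorzel + daldor -> nexren (R1).
dorzel + haltov + nexren -> liorax (R10).
liorax + nexren -> ornxan (R4).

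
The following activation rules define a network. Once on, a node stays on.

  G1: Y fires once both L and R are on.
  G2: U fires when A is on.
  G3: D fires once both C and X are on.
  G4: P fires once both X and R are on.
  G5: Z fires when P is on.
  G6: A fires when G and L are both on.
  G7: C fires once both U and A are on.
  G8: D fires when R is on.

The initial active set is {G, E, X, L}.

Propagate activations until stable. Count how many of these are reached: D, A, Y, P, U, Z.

G and L are on, so A fires (G6).
A is on, so U fires (G2).
U and A are on, so C fires (G7).
C and X are on, so D fires (G3).
D: reached.
A: reached.
Y would need L and R (G1), but R never turns on.
P would need X and R (G4), but R never turns on.
U: reached.
Z would need P (G5), but P never turns on.
Reached: D, A, and U — 3 of the 6.

3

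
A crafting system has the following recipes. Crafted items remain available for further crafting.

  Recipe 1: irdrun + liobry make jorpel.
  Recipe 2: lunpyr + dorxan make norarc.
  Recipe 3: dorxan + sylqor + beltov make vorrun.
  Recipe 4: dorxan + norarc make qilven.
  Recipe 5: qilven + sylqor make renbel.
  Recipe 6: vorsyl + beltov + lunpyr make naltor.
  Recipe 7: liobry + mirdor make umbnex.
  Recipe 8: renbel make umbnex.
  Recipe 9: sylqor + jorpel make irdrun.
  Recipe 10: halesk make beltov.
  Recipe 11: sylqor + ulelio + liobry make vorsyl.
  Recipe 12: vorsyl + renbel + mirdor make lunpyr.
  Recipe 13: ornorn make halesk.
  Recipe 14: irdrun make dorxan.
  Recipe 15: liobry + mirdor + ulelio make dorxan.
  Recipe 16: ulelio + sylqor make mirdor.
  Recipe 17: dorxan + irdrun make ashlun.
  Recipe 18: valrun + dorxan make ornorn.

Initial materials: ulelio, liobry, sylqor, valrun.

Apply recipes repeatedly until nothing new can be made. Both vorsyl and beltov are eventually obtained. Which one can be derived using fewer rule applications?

vorsyl

vorsyl: Using Recipe 11, sylqor, ulelio, and liobry make vorsyl. [1 rule application]
beltov: ulelio + sylqor → mirdor (Recipe 16). liobry + mirdor + ulelio → dorxan (Recipe 15). valrun + dorxan → ornorn (Recipe 18). ornorn → halesk (Recipe 13). halesk → beltov (Recipe 10). [5 rule applications]
vorsyl needs fewer.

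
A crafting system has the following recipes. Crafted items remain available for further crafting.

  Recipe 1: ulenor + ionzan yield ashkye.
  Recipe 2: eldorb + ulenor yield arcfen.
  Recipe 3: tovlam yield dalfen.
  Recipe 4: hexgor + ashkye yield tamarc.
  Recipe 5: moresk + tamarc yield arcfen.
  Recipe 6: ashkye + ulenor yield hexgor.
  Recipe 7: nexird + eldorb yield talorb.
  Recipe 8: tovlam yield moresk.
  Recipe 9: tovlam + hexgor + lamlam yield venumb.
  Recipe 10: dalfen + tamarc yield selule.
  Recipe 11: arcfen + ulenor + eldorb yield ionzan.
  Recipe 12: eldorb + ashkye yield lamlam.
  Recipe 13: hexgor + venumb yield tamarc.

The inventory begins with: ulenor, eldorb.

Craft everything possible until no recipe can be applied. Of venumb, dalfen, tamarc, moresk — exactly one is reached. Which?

Using Recipe 2, eldorb and ulenor make arcfen.
arcfen + ulenor + eldorb → ionzan (Recipe 11).
Using Recipe 1, ulenor and ionzan make ashkye.
Using Recipe 6, ashkye and ulenor make hexgor.
Using Recipe 4, hexgor and ashkye make tamarc.
dalfen would need tovlam (Recipe 3), but tovlam is never obtained. venumb would need tovlam, hexgor, and lamlam (Recipe 9), but tovlam is never obtained. moresk would need tovlam (Recipe 8), but tovlam is never obtained.

tamarc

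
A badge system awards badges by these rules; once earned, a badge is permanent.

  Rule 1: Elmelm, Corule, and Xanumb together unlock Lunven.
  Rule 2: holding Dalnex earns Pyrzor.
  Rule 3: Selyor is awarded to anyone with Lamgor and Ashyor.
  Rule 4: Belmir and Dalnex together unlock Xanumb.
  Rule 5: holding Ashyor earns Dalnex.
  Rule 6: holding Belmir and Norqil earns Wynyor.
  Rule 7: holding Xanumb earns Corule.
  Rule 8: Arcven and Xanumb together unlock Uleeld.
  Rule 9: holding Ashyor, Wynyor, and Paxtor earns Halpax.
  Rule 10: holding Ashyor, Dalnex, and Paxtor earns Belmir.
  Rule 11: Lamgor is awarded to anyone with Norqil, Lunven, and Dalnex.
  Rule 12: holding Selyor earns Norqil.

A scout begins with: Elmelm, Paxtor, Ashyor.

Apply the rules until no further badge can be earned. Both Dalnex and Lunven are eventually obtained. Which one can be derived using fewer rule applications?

Dalnex: With Ashyor, Dalnex is earned (Rule 5). [1 rule application]
Lunven: With Ashyor, Dalnex is earned (Rule 5). With Ashyor, Dalnex, and Paxtor, Belmir is earned (Rule 10). With Belmir and Dalnex, Xanumb is earned (Rule 4). With Xanumb, Corule is earned (Rule 7). With Elmelm, Corule, and Xanumb, Lunven is earned (Rule 1). [5 rule applications]
Dalnex needs fewer.

Dalnex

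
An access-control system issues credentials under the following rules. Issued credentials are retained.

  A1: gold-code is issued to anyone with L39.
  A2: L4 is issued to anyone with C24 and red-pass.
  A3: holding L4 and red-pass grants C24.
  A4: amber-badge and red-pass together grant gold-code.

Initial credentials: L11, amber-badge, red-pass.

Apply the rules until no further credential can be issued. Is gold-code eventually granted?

Holding amber-badge and red-pass grants gold-code (A4).

Yes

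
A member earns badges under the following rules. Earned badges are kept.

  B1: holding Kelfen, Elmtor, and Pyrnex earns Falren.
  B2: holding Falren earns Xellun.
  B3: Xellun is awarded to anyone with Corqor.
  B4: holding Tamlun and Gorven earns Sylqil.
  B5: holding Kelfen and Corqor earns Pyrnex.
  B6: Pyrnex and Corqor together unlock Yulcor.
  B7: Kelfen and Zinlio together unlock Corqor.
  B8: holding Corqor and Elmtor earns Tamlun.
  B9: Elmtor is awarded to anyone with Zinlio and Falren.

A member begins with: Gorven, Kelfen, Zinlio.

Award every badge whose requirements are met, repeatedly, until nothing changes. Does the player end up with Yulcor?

With Kelfen and Zinlio, Corqor is earned (B7).
With Kelfen and Corqor, Pyrnex is earned (B5).
With Pyrnex and Corqor, Yulcor is earned (B6).

Yes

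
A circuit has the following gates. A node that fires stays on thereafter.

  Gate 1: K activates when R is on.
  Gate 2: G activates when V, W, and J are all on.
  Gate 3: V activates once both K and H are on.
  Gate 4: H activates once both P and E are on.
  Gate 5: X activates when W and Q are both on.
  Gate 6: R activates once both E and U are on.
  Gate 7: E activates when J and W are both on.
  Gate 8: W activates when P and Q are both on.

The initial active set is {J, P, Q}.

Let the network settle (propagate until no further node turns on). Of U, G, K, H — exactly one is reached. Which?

H

P and Q are on, so W activates (Gate 8).
J and W are on, so E activates (Gate 7).
P and E are on, so H activates (Gate 4).
G would need V, W, and J (Gate 2), but V never turns on. K would need R (Gate 1), but R never turns on. No rule produces U, and it is not given.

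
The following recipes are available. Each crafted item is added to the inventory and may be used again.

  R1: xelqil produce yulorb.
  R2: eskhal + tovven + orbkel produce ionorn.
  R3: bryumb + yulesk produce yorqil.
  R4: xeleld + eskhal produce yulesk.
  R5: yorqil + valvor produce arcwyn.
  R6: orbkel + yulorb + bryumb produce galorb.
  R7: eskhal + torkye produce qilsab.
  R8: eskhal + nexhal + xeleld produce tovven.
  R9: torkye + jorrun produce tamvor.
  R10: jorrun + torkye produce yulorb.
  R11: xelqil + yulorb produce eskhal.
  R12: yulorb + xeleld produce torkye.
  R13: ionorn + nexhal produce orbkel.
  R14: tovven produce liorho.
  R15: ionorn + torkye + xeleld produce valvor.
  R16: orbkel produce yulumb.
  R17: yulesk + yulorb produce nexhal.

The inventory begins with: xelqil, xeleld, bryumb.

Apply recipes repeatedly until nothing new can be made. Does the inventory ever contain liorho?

Using R1, xelqil makes yulorb.
Using R11, xelqil and yulorb make eskhal.
Using R4, xeleld and eskhal make yulesk.
Using R17, yulesk and yulorb make nexhal.
Using R8, eskhal, nexhal, and xeleld make tovven.
tovven → liorho (R14).

Yes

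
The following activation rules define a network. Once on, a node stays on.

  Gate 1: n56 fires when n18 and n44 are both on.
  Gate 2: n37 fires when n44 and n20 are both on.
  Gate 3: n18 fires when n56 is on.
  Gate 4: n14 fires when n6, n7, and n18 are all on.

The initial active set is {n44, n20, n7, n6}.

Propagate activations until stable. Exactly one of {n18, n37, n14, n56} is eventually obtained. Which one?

n37

n44 and n20 are on, so n37 fires (Gate 2).
n18 would need n56 (Gate 3), but n56 never turns on. n14 would need n6, n7, and n18 (Gate 4), but n18 never turns on. n56 would need n18 and n44 (Gate 1), but n18 never turns on.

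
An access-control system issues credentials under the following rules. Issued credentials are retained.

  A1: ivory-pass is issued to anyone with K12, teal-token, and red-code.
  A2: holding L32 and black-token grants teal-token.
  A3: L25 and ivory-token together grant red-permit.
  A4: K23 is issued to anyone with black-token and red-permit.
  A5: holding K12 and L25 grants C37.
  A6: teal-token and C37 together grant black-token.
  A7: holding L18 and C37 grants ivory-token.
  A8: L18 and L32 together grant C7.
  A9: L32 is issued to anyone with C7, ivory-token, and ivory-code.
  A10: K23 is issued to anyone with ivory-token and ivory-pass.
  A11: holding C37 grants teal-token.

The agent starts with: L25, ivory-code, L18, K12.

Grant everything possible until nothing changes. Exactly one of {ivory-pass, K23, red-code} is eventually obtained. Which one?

Holding K12 and L25 grants C37 (A5).
Holding L18 and C37 grants ivory-token (A7).
Holding C37 grants teal-token (A11).
Holding L25 and ivory-token grants red-permit (A3).
Holding teal-token and C37 grants black-token (A6).
Holding black-token and red-permit grants K23 (A4).
No rule produces red-code, and it is not given. ivory-pass would need K12, teal-token, and red-code (A1), but red-code is never granted.

K23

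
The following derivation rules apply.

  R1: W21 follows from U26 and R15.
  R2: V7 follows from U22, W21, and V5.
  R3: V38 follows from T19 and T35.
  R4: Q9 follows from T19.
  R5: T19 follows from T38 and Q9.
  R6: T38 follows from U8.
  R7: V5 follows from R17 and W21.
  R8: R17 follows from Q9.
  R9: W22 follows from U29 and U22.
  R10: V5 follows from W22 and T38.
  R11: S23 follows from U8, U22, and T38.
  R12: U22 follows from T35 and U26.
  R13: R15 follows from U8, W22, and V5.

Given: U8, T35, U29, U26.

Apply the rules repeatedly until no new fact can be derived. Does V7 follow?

From T35 and U26, R12 gives U22.
From U8, R6 gives T38.
U29 and U22 hold, so W22 follows (R9).
W22 and T38 hold, so V5 follows (R10).
From U8, W22, and V5, R13 gives R15.
U26 and R15 hold, so W21 follows (R1).
From U22, W21, and V5, R2 gives V7.

Yes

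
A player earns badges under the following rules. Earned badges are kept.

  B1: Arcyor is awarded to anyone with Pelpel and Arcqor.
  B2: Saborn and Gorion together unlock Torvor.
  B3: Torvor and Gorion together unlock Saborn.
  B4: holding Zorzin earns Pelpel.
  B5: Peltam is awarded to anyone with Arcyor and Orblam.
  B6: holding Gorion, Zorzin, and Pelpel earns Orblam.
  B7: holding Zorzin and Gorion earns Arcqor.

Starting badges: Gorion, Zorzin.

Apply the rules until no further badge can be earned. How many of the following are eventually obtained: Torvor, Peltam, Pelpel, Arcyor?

With Zorzin and Gorion, Arcqor is earned (B7).
With Zorzin, Pelpel is earned (B4).
With Gorion, Zorzin, and Pelpel, Orblam is earned (B6).
With Pelpel and Arcqor, Arcyor is earned (B1).
With Arcyor and Orblam, Peltam is earned (B5).
Torvor would need Saborn and Gorion (B2), but Saborn is never earned.
Peltam: reached.
Pelpel: reached.
Arcyor: reached.
Reached: Peltam, Pelpel, and Arcyor — 3 of the 4.

3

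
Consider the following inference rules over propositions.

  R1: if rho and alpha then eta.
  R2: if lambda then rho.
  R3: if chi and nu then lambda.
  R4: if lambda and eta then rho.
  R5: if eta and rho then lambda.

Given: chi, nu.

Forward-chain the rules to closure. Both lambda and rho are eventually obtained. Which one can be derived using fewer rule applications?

lambda: chi and nu hold, so lambda follows (R3). [1 rule application]
rho: chi and nu hold, so lambda follows (R3). From lambda, R2 gives rho. [2 rule applications]
lambda needs fewer.

lambda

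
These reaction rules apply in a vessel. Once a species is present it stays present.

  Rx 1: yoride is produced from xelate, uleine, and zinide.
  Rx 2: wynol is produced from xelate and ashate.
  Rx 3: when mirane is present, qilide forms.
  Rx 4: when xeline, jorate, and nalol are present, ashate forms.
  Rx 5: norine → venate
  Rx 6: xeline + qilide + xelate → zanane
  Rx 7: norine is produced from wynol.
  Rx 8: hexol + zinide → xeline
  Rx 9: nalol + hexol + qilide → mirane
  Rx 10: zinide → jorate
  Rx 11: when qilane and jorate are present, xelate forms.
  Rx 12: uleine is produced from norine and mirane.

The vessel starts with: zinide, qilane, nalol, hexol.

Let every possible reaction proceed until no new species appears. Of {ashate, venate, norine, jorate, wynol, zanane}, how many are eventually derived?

5

hexol and zinide present → xeline forms (Rx 8).
zinide present → jorate forms (Rx 10).
qilane and jorate present → xelate forms (Rx 11).
xeline, jorate, and nalol present → ashate forms (Rx 4).
xelate and ashate present → wynol forms (Rx 2).
wynol present → norine forms (Rx 7).
norine present → venate forms (Rx 5).
ashate: reached.
venate: reached.
norine: reached.
jorate: reached.
wynol: reached.
zanane would need xeline, qilide, and xelate (Rx 6), but qilide never forms.
Reached: ashate, venate, norine, jorate, and wynol — 5 of the 6.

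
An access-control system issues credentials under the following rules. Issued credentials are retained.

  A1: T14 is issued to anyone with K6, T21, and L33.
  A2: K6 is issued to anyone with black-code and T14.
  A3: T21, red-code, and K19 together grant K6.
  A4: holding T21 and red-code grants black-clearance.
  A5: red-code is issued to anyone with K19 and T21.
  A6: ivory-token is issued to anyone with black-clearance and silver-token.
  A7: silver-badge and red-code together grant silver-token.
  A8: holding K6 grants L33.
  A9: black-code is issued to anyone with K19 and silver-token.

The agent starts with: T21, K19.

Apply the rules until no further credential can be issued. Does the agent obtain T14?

Yes

Holding K19 and T21 grants red-code (A5).
Holding T21, red-code, and K19 grants K6 (A3).
Holding K6 grants L33 (A8).
Holding K6, T21, and L33 grants T14 (A1).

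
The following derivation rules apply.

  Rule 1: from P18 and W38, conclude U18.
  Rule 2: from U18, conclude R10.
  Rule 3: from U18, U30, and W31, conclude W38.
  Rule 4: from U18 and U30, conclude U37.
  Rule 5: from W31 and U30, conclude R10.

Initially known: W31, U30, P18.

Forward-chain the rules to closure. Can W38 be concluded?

W38 would need U18, U30, and W31 (Rule 3), but U18 is never established.

No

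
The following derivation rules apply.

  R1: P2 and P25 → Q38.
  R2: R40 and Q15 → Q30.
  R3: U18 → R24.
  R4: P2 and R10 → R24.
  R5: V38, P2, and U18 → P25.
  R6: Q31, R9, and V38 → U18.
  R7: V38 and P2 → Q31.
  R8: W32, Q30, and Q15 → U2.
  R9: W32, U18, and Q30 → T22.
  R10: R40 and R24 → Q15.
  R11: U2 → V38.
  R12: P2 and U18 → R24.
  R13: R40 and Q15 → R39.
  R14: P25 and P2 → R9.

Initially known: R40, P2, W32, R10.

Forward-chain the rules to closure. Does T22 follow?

T22 would need W32, U18, and Q30 (R9), but U18 is never established.

No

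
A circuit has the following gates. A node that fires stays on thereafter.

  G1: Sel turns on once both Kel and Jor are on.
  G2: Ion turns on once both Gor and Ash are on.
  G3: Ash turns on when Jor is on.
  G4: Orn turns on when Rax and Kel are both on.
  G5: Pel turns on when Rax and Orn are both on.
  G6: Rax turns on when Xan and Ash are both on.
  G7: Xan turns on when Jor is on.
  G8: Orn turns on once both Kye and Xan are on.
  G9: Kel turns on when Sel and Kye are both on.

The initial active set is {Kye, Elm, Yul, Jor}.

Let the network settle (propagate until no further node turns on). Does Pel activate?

Yes

Jor is on, so Xan turns on (G7).
Jor is on, so Ash turns on (G3).
Kye and Xan are on, so Orn turns on (G8).
G6: Xan and Ash on → Rax on.
Rax and Orn are on, so Pel turns on (G5).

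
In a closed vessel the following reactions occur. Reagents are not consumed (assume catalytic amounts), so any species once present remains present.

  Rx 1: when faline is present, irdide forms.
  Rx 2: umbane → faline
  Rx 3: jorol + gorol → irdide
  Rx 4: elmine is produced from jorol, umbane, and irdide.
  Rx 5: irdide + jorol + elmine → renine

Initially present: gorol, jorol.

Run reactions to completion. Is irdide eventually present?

jorol and gorol present → irdide forms (Rx 3).

Yes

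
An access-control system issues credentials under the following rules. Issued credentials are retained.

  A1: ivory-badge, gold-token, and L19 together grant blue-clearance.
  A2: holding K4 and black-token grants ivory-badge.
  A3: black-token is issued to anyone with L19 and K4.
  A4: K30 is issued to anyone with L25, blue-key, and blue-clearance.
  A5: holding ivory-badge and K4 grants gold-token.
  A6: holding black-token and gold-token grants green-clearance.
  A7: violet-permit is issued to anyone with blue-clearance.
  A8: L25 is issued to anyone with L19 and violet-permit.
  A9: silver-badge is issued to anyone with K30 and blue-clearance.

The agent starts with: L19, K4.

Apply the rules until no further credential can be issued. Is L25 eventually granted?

Yes

Holding L19 and K4 grants black-token (A3).
Holding K4 and black-token grants ivory-badge (A2).
Holding ivory-badge and K4 grants gold-token (A5).
Holding ivory-badge, gold-token, and L19 grants blue-clearance (A1).
Holding blue-clearance grants violet-permit (A7).
Holding L19 and violet-permit grants L25 (A8).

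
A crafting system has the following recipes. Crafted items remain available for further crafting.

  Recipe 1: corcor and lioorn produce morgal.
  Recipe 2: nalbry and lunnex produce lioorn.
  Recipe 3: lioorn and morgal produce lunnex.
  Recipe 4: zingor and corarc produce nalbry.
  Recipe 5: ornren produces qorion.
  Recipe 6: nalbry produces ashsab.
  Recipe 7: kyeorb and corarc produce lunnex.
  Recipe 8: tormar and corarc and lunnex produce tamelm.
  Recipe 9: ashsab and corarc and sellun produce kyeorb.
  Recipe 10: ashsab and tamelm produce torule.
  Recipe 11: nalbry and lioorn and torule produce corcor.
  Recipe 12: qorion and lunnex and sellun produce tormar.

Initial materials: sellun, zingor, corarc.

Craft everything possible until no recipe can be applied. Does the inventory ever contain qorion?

No

qorion would need ornren (Recipe 5), but ornren is never obtained.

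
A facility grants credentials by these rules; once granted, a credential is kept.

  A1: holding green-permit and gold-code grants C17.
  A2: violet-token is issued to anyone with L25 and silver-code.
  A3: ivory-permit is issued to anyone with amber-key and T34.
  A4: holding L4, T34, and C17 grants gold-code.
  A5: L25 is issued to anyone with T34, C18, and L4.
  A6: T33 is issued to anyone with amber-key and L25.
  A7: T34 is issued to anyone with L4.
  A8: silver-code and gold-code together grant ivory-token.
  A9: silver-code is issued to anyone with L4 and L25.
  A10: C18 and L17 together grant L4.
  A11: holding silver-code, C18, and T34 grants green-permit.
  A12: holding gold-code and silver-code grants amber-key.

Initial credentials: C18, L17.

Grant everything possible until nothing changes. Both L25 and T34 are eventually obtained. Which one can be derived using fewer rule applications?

T34

T34: Holding C18 and L17 grants L4 (A10). Holding L4 grants T34 (A7). [2 rule applications]
L25: Holding C18 and L17 grants L4 (A10). Holding L4 grants T34 (A7). Holding T34, C18, and L4 grants L25 (A5). [3 rule applications]
T34 needs fewer.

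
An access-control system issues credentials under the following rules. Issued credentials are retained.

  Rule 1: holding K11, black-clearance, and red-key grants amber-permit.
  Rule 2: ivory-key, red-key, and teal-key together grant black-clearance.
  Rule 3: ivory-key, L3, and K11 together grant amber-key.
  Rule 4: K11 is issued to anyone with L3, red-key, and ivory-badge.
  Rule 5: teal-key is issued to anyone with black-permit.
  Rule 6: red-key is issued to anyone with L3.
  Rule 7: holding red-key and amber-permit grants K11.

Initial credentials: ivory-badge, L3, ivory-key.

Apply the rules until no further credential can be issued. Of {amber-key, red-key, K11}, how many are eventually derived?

3

Holding L3 grants red-key (Rule 6).
Holding L3, red-key, and ivory-badge grants K11 (Rule 4).
Holding ivory-key, L3, and K11 grants amber-key (Rule 3).
amber-key: reached.
red-key: reached.
K11: reached.
All 3 are reached.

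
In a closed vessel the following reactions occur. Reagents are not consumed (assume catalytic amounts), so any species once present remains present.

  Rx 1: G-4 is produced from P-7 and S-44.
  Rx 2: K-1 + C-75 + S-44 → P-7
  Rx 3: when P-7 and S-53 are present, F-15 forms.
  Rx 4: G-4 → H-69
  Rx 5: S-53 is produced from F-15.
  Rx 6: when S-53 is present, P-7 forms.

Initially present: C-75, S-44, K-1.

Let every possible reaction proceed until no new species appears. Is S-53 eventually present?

S-53 would need F-15 (Rx 5), but F-15 never forms.

No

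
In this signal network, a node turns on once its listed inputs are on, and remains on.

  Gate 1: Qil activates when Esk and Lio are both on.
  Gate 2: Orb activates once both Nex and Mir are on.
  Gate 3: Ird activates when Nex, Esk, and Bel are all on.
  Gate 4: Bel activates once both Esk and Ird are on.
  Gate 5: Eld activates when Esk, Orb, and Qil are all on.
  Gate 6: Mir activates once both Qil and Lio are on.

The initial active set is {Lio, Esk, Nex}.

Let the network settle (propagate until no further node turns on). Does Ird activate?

Ird would need Nex, Esk, and Bel (Gate 3), but Bel never turns on.

No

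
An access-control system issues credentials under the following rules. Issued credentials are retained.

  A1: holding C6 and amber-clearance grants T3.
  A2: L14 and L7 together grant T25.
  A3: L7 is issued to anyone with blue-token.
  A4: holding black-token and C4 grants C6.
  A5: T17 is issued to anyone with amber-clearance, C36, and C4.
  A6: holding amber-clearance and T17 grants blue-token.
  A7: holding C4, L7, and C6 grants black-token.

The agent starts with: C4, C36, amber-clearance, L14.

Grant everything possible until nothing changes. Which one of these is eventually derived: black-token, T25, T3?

Holding amber-clearance, C36, and C4 grants T17 (A5).
Holding amber-clearance and T17 grants blue-token (A6).
Holding blue-token grants L7 (A3).
Holding L14 and L7 grants T25 (A2).
T3 would need C6 and amber-clearance (A1), but C6 is never granted. black-token would need C4, L7, and C6 (A7), but C6 is never granted.

T25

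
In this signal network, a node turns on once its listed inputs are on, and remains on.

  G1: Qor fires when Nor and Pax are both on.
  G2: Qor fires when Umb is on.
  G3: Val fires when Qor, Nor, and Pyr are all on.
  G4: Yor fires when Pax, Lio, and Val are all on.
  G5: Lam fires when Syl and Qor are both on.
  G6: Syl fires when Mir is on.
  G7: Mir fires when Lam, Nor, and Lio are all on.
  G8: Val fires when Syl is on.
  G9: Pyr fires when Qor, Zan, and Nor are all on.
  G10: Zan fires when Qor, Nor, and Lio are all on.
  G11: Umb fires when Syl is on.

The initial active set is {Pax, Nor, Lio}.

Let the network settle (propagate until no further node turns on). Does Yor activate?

G1: Nor and Pax on → Qor on.
G10: Qor, Nor, and Lio on → Zan on.
G9: Qor, Zan, and Nor on → Pyr on.
G3: Qor, Nor, and Pyr on → Val on.
G4: Pax, Lio, and Val on → Yor on.

Yes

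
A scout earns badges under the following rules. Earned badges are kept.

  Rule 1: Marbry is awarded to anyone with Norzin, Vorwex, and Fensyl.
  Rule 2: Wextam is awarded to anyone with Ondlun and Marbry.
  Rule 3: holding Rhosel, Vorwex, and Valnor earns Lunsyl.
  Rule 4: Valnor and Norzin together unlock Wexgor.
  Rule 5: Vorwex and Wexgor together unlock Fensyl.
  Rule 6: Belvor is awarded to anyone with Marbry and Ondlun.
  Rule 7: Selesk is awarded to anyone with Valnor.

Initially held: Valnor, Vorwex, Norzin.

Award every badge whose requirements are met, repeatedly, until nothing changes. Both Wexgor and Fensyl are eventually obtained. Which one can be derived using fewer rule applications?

Wexgor: With Valnor and Norzin, Wexgor is earned (Rule 4). [1 rule application]
Fensyl: With Valnor and Norzin, Wexgor is earned (Rule 4). With Vorwex and Wexgor, Fensyl is earned (Rule 5). [2 rule applications]
Wexgor needs fewer.

Wexgor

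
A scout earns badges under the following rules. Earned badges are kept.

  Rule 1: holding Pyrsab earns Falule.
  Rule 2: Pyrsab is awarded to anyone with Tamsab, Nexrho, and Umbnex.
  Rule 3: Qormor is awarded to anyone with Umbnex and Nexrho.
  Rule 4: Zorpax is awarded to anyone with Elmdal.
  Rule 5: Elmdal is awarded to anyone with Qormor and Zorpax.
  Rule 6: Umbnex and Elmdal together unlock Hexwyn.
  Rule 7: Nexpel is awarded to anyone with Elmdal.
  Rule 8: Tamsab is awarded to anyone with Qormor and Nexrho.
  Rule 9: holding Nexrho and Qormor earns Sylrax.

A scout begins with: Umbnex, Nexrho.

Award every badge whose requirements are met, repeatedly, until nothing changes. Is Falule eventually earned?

With Umbnex and Nexrho, Qormor is earned (Rule 3).
With Qormor and Nexrho, Tamsab is earned (Rule 8).
With Tamsab, Nexrho, and Umbnex, Pyrsab is earned (Rule 2).
With Pyrsab, Falule is earned (Rule 1).

Yes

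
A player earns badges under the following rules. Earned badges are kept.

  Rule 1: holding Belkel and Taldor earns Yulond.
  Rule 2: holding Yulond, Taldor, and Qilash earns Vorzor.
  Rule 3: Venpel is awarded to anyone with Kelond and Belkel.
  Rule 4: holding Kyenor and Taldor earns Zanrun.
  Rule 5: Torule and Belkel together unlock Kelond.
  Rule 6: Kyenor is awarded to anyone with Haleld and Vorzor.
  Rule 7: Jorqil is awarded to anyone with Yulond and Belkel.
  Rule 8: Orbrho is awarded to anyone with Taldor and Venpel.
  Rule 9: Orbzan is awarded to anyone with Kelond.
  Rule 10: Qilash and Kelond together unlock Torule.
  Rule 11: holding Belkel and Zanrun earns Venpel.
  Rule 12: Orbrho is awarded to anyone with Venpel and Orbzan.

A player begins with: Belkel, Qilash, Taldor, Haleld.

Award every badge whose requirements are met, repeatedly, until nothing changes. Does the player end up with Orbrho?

With Belkel and Taldor, Yulond is earned (Rule 1).
With Yulond, Taldor, and Qilash, Vorzor is earned (Rule 2).
With Haleld and Vorzor, Kyenor is earned (Rule 6).
With Kyenor and Taldor, Zanrun is earned (Rule 4).
With Belkel and Zanrun, Venpel is earned (Rule 11).
With Taldor and Venpel, Orbrho is earned (Rule 8).

Yes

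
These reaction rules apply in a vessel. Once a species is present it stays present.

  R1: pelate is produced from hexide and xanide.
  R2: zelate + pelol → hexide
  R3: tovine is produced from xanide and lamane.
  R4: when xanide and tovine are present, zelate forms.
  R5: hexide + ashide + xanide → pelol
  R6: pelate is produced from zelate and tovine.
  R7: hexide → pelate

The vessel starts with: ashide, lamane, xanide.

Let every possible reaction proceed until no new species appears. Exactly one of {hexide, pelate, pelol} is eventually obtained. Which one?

xanide and lamane present → tovine forms (R3).
xanide and tovine present → zelate forms (R4).
zelate and tovine present → pelate forms (R6).
pelol would need hexide, ashide, and xanide (R5), but hexide never forms. hexide would need zelate and pelol (R2), but pelol never forms.

pelate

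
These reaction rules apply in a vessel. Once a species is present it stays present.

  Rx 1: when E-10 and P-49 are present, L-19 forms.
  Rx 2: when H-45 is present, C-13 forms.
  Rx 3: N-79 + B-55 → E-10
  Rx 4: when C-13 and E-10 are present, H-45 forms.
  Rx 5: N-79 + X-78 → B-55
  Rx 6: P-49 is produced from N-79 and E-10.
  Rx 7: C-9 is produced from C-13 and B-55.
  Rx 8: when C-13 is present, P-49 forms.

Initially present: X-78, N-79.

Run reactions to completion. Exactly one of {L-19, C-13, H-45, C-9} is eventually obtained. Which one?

L-19

N-79 and X-78 present → B-55 forms (Rx 5).
N-79 and B-55 present → E-10 forms (Rx 3).
N-79 and E-10 present → P-49 forms (Rx 6).
E-10 and P-49 present → L-19 forms (Rx 1).
C-9 would need C-13 and B-55 (Rx 7), but C-13 never forms. H-45 would need C-13 and E-10 (Rx 4), but C-13 never forms. C-13 would need H-45 (Rx 2), but H-45 never forms.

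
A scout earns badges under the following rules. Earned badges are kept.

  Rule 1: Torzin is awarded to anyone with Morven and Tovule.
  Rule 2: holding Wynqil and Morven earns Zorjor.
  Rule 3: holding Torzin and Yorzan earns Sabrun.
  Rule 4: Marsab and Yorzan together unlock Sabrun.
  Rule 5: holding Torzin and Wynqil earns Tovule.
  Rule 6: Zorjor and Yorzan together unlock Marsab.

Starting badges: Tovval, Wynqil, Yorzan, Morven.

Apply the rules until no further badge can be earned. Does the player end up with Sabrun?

With Wynqil and Morven, Zorjor is earned (Rule 2).
With Zorjor and Yorzan, Marsab is earned (Rule 6).
With Marsab and Yorzan, Sabrun is earned (Rule 4).

Yes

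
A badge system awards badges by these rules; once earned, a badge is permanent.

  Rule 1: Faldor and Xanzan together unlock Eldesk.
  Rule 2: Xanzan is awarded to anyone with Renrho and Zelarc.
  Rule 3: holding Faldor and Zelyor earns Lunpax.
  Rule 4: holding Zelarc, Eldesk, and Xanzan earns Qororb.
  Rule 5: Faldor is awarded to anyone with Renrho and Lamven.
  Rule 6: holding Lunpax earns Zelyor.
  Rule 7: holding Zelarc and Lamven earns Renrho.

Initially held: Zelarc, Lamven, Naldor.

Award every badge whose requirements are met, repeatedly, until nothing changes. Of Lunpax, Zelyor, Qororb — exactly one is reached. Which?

Qororb

With Zelarc and Lamven, Renrho is earned (Rule 7).
With Renrho and Lamven, Faldor is earned (Rule 5).
With Renrho and Zelarc, Xanzan is earned (Rule 2).
With Faldor and Xanzan, Eldesk is earned (Rule 1).
With Zelarc, Eldesk, and Xanzan, Qororb is earned (Rule 4).
Zelyor would need Lunpax (Rule 6), but Lunpax is never earned. Lunpax would need Faldor and Zelyor (Rule 3), but Zelyor is never earned.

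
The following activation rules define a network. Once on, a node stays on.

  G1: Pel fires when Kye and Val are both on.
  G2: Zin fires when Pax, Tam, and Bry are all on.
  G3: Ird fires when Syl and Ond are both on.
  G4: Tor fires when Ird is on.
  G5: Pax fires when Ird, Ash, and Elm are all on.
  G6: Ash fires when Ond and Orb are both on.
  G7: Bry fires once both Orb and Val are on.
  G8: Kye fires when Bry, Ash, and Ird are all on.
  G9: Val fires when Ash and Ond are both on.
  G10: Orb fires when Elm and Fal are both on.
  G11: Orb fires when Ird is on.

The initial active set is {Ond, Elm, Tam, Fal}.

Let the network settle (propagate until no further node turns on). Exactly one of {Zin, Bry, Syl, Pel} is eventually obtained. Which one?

Bry

G10: Elm and Fal on → Orb on.
G6: Ond and Orb on → Ash on.
Ash and Ond are on, so Val fires (G9).
Orb and Val are on, so Bry fires (G7).
No rule produces Syl, and it is not given. Zin would need Pax, Tam, and Bry (G2), but Pax never turns on. Pel would need Kye and Val (G1), but Kye never turns on.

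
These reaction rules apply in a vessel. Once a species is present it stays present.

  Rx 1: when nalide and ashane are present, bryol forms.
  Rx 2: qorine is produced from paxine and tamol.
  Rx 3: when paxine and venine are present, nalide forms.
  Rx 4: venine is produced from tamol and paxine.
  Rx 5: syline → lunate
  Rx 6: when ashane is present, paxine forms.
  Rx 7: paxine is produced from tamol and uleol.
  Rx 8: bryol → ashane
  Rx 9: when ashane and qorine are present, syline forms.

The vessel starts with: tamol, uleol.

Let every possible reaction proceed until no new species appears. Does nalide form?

Yes

tamol and uleol present → paxine forms (Rx 7).
tamol and paxine present → venine forms (Rx 4).
paxine and venine present → nalide forms (Rx 3).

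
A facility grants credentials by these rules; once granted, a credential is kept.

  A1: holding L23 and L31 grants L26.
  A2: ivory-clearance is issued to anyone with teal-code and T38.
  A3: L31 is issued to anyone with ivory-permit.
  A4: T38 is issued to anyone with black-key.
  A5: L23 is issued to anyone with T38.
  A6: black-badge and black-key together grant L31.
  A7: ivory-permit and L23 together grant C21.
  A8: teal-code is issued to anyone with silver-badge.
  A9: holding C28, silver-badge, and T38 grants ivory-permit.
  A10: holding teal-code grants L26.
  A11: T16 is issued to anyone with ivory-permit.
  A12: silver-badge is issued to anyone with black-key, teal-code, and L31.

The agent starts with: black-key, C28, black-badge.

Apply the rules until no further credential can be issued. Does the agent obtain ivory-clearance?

ivory-clearance would need teal-code and T38 (A2), but teal-code is never granted.

No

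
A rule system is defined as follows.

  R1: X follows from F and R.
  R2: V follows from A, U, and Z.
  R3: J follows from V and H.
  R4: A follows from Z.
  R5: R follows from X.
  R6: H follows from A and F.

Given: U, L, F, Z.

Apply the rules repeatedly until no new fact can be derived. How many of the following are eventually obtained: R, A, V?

2

From Z, R4 gives A.
A, U, and Z hold, so V follows (R2).
R would need X (R5), but X is never established.
A: reached.
V: reached.
Reached: A and V — 2 of the 3.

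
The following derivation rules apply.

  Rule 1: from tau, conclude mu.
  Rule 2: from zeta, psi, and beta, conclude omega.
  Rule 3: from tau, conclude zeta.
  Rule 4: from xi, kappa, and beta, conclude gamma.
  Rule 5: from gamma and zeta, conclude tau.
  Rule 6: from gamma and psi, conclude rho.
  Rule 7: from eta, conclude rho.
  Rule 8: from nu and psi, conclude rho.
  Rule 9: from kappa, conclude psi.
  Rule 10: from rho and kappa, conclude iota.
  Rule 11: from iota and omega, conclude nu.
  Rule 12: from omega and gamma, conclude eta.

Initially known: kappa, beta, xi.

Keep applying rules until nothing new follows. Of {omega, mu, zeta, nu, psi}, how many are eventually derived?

From kappa, Rule 9 gives psi.
omega would need zeta, psi, and beta (Rule 2), but zeta is never established.
mu would need tau (Rule 1), but tau is never established.
zeta would need tau (Rule 3), but tau is never established.
nu would need iota and omega (Rule 11), but omega is never established.
psi: reached.
Reached: psi — 1 of the 5.

1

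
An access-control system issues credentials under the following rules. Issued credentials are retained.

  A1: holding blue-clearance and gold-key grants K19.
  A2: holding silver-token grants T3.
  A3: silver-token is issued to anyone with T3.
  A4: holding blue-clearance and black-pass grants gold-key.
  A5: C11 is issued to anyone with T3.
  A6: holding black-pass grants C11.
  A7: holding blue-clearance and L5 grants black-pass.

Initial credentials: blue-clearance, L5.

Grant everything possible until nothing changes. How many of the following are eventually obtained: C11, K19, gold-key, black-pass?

4

Holding blue-clearance and L5 grants black-pass (A7).
Holding black-pass grants C11 (A6).
Holding blue-clearance and black-pass grants gold-key (A4).
Holding blue-clearance and gold-key grants K19 (A1).
C11: reached.
K19: reached.
gold-key: reached.
black-pass: reached.
All 4 are reached.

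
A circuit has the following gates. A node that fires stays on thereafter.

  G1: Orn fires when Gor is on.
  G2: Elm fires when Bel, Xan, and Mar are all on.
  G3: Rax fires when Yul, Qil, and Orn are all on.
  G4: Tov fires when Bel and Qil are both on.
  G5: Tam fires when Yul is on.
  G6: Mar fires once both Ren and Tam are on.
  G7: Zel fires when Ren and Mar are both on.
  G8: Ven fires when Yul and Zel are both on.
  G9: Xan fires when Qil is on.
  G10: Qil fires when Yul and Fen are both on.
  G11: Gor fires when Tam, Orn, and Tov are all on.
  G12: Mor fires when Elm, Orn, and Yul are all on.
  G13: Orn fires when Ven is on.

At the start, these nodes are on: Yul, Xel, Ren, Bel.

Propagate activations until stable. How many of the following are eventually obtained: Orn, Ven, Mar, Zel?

Yul is on, so Tam fires (G5).
Ren and Tam are on, so Mar fires (G6).
G7: Ren and Mar on → Zel on.
G8: Yul and Zel on → Ven on.
G13: Ven on → Orn on.
Orn: reached.
Ven: reached.
Mar: reached.
Zel: reached.
All 4 are reached.

4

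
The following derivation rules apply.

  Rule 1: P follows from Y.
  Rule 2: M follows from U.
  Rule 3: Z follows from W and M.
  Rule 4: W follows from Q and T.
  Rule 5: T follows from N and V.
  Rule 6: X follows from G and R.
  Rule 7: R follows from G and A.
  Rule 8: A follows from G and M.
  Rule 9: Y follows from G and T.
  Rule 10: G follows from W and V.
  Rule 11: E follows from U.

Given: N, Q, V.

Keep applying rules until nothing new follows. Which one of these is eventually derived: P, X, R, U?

N and V hold, so T follows (Rule 5).
Q and T hold, so W follows (Rule 4).
From W and V, Rule 10 gives G.
G and T hold, so Y follows (Rule 9).
Y holds, so P follows (Rule 1).
R would need G and A (Rule 7), but A is never established. X would need G and R (Rule 6), but R is never established. No rule produces U, and it is not given.

P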